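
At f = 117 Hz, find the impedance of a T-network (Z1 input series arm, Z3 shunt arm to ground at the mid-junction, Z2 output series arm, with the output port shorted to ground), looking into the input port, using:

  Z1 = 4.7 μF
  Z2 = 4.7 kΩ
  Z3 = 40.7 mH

Step 1 — Angular frequency: ω = 2π·f = 2π·117 = 735.1 rad/s.
Step 2 — Component impedances:
  Z1: Z = 1/(jωC) = -j/(ω·C) = 0 - j289.4 Ω
  Z2: Z = R = 4700 Ω
  Z3: Z = jωL = j·735.1·0.0407 = 0 + j29.92 Ω
Step 3 — With the output port shorted to ground, the output series arm Z2 runs from the junction to ground; the shunt arm Z3 also runs from the junction to ground. They appear in parallel: Z3 || Z2 = 0.1905 + j29.92 Ω.
Step 4 — Series with input arm Z1: Z_in = Z1 + (Z3 || Z2) = 0.1905 - j259.5 Ω = 259.5∠-90.0° Ω.

Z = 0.1905 - j259.5 Ω = 259.5∠-90.0° Ω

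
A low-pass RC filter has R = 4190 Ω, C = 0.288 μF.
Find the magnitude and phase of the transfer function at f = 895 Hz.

Step 1 — Angular frequency: ω = 2π·895 = 5623 rad/s.
Step 2 — Transfer function: H(jω) = 1/(1 + jωRC).
Step 3 — Denominator: 1 + jωRC = 1 + j·5623·4190·2.88e-07 = 1 + j6.786.
Step 4 — H = 0.02125 - j0.1442.
Step 5 — Magnitude: |H| = 0.1458 (-16.7 dB); phase: φ = -81.6°.

|H| = 0.1458 (-16.7 dB), φ = -81.6°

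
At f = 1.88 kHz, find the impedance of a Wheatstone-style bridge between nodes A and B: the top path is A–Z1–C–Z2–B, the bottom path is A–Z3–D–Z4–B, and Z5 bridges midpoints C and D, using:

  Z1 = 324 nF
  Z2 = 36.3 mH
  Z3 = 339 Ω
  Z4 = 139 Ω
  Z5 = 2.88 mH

Step 1 — Angular frequency: ω = 2π·f = 2π·1880 = 1.181e+04 rad/s.
Step 2 — Component impedances:
  Z1: Z = 1/(jωC) = -j/(ω·C) = 0 - j261.3 Ω
  Z2: Z = jωL = j·1.181e+04·0.0363 = 0 + j428.8 Ω
  Z3: Z = R = 339 Ω
  Z4: Z = R = 139 Ω
  Z5: Z = jωL = j·1.181e+04·0.00288 = 0 + j34.02 Ω
Step 3 — Bridge requires nodal analysis (the Z5 bridge couples midpoints C and D, so the two paths cannot be reduced to a simple series/parallel combination). Setting node B to ground and injecting 1 A at node A, the 3-node admittance system at A, C, D solves to V_A = Z_AB = 223.9 - j131.4 Ω = 259.6∠-30.4° Ω.

Z = 223.9 - j131.4 Ω = 259.6∠-30.4° Ω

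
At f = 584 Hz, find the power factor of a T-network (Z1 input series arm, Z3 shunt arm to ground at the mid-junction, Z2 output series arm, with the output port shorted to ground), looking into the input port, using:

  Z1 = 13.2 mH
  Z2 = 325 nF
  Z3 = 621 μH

Step 1 — Angular frequency: ω = 2π·f = 2π·584 = 3669 rad/s.
Step 2 — Component impedances:
  Z1: Z = jωL = j·3669·0.0132 = 0 + j48.44 Ω
  Z2: Z = 1/(jωC) = -j/(ω·C) = 0 - j838.5 Ω
  Z3: Z = jωL = j·3669·0.000621 = 0 + j2.279 Ω
Step 3 — With the output port shorted to ground, the output series arm Z2 runs from the junction to ground; the shunt arm Z3 also runs from the junction to ground. They appear in parallel: Z3 || Z2 = 0 + j2.285 Ω.
Step 4 — Series with input arm Z1: Z_in = Z1 + (Z3 || Z2) = 0 + j50.72 Ω = 50.72∠90.0° Ω.
Step 5 — Power factor: PF = cos(φ) = Re(Z)/|Z| = 0/50.72 = 0.
Step 6 — Type: Im(Z) = 50.72 ⇒ lagging (phase φ = 90.0°).

PF = 0 (lagging, φ = 90.0°)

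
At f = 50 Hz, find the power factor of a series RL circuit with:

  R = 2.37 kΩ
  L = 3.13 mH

Step 1 — Angular frequency: ω = 2π·f = 2π·50 = 314.2 rad/s.
Step 2 — Component impedances:
  R: Z = R = 2370 Ω
  L: Z = jωL = j·314.2·0.00313 = 0 + j0.9833 Ω
Step 3 — Series combination: Z_total = R + L = 2370 + j0.9833 Ω = 2370∠0.0° Ω.
Step 4 — Power factor: PF = cos(φ) = Re(Z)/|Z| = 2370/2370 = 1.
Step 5 — Type: Im(Z) = 0.9833 ⇒ lagging (phase φ = 0.0°).

PF = 1 (lagging, φ = 0.0°)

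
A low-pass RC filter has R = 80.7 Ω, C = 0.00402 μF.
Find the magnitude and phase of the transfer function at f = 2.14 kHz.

Step 1 — Angular frequency: ω = 2π·2140 = 1.345e+04 rad/s.
Step 2 — Transfer function: H(jω) = 1/(1 + jωRC).
Step 3 — Denominator: 1 + jωRC = 1 + j·1.345e+04·80.7·4.02e-09 = 1 + j0.004362.
Step 4 — H = 1 - j0.004362.
Step 5 — Magnitude: |H| = 1 (-0.0 dB); phase: φ = -0.2°.

|H| = 1 (-0.0 dB), φ = -0.2°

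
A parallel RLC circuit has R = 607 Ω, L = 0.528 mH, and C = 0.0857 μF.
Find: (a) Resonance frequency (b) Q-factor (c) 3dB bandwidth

Step 1 — Resonance: ω₀ = 1/√(LC) = 1/√(0.000528·8.57e-08) = 1.487e+05 rad/s.
Step 2 — f₀ = ω₀/(2π) = 2.366e+04 Hz.
Step 3 — Parallel Q: Q = R/(ω₀L) = 607/(1.487e+05·0.000528) = 7.733.
Step 4 — Bandwidth: Δω = ω₀/Q = 1.922e+04 rad/s; BW = Δω/(2π) = 3060 Hz.

(a) f₀ = 2.366e+04 Hz  (b) Q = 7.733  (c) BW = 3060 Hz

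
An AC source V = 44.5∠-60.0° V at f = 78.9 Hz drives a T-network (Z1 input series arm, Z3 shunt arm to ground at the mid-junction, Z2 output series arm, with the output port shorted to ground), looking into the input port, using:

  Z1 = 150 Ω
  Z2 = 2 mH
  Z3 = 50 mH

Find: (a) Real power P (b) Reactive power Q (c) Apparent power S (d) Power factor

Step 1 — Angular frequency: ω = 2π·f = 2π·78.9 = 495.7 rad/s.
Step 2 — Component impedances:
  Z1: Z = R = 150 Ω
  Z2: Z = jωL = j·495.7·0.002 = 0 + j0.9915 Ω
  Z3: Z = jωL = j·495.7·0.05 = 0 + j24.79 Ω
Step 3 — With the output port shorted to ground, the output series arm Z2 runs from the junction to ground; the shunt arm Z3 also runs from the junction to ground. They appear in parallel: Z3 || Z2 = 0 + j0.9534 Ω.
Step 4 — Series with input arm Z1: Z_in = Z1 + (Z3 || Z2) = 150 + j0.9534 Ω = 150∠0.4° Ω.
Step 5 — Source phasor: V = 44.5∠-60.0° V = 22.25 - j38.54 V.
Step 6 — Current: I = V / Z = 0.1467 - j0.2579 A = 0.2967∠-60.4° A.
Step 7 — Complex power: S = V·I* = 13.2 + j0.0839 VA.
Step 8 — Real power: P = Re(S) = 13.2 W.
Step 9 — Reactive power: Q = Im(S) = 0.0839 VAR.
Step 10 — Apparent power: |S| = 13.2 VA.
Step 11 — Power factor: PF = P/|S| = 1 (lagging).

(a) P = 13.2 W  (b) Q = 0.0839 VAR  (c) S = 13.2 VA  (d) PF = 1 (lagging)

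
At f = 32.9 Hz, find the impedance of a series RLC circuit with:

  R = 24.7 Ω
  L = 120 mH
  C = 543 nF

Step 1 — Angular frequency: ω = 2π·f = 2π·32.9 = 206.7 rad/s.
Step 2 — Component impedances:
  R: Z = R = 24.7 Ω
  L: Z = jωL = j·206.7·0.12 = 0 + j24.81 Ω
  C: Z = 1/(jωC) = -j/(ω·C) = 0 - j8909 Ω
Step 3 — Series combination: Z_total = R + L + C = 24.7 - j8884 Ω = 8884∠-89.8° Ω.

Z = 24.7 - j8884 Ω = 8884∠-89.8° Ω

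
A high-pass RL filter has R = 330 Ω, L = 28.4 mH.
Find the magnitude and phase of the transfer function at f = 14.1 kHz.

Step 1 — Angular frequency: ω = 2π·1.41e+04 = 8.859e+04 rad/s.
Step 2 — Transfer function: H(jω) = jωL/(R + jωL).
Step 3 — Numerator jωL = j·2516; denominator R + jωL = 330 + j2516.
Step 4 — H = 0.9831 + j0.1289.
Step 5 — Magnitude: |H| = 0.9915 (-0.1 dB); phase: φ = 7.5°.

|H| = 0.9915 (-0.1 dB), φ = 7.5°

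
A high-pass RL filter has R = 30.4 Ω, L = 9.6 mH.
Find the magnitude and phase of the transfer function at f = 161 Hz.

Step 1 — Angular frequency: ω = 2π·161 = 1012 rad/s.
Step 2 — Transfer function: H(jω) = jωL/(R + jωL).
Step 3 — Numerator jωL = j·9.711; denominator R + jωL = 30.4 + j9.711.
Step 4 — H = 0.0926 + j0.2899.
Step 5 — Magnitude: |H| = 0.3043 (-10.3 dB); phase: φ = 72.3°.

|H| = 0.3043 (-10.3 dB), φ = 72.3°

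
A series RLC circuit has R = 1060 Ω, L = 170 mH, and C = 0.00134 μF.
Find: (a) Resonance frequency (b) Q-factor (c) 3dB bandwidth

Step 1 — Resonance: ω₀ = 1/√(LC) = 1/√(0.17·1.34e-09) = 6.626e+04 rad/s.
Step 2 — f₀ = ω₀/(2π) = 1.054e+04 Hz.
Step 3 — Series Q: Q = ω₀L/R = 6.626e+04·0.17/1060 = 10.63.
Step 4 — Bandwidth: Δω = ω₀/Q = 6235 rad/s; BW = Δω/(2π) = 992.4 Hz.

(a) f₀ = 1.054e+04 Hz  (b) Q = 10.63  (c) BW = 992.4 Hz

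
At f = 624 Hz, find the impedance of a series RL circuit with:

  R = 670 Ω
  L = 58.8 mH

Step 1 — Angular frequency: ω = 2π·f = 2π·624 = 3921 rad/s.
Step 2 — Component impedances:
  R: Z = R = 670 Ω
  L: Z = jωL = j·3921·0.0588 = 0 + j230.5 Ω
Step 3 — Series combination: Z_total = R + L = 670 + j230.5 Ω = 708.6∠19.0° Ω.

Z = 670 + j230.5 Ω = 708.6∠19.0° Ω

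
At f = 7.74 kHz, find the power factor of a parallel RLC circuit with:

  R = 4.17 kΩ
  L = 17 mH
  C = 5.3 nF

Step 1 — Angular frequency: ω = 2π·f = 2π·7740 = 4.863e+04 rad/s.
Step 2 — Component impedances:
  R: Z = R = 4170 Ω
  L: Z = jωL = j·4.863e+04·0.017 = 0 + j826.7 Ω
  C: Z = 1/(jωC) = -j/(ω·C) = 0 - j3880 Ω
Step 3 — Parallel combination: 1/Z_total = 1/R + 1/L + 1/C; Z_total = 248.9 + j987.9 Ω = 1019∠75.9° Ω.
Step 4 — Power factor: PF = cos(φ) = Re(Z)/|Z| = 248.9/1019 = 0.2443.
Step 5 — Type: Im(Z) = 987.9 ⇒ lagging (phase φ = 75.9°).

PF = 0.2443 (lagging, φ = 75.9°)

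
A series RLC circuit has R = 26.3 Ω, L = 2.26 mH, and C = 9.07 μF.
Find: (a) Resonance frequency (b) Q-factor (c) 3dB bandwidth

Step 1 — Resonance condition Im(Z)=0 gives ω₀ = 1/√(LC).
Step 2 — ω₀ = 1/√(0.00226·9.07e-06) = 6985 rad/s.
Step 3 — f₀ = ω₀/(2π) = 1112 Hz.
Step 4 — Series Q: Q = ω₀L/R = 6985·0.00226/26.3 = 0.6002.
Step 5 — 3dB bandwidth: Δω = ω₀/Q = 1.164e+04 rad/s; BW = Δω/(2π) = 1852 Hz.

(a) f₀ = 1112 Hz  (b) Q = 0.6002  (c) BW = 1852 Hz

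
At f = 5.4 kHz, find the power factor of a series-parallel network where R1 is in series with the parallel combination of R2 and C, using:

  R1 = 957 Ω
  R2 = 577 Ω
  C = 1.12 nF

Step 1 — Angular frequency: ω = 2π·f = 2π·5400 = 3.393e+04 rad/s.
Step 2 — Component impedances:
  R1: Z = R = 957 Ω
  R2: Z = R = 577 Ω
  C: Z = 1/(jωC) = -j/(ω·C) = 0 - j2.632e+04 Ω
Step 3 — Parallel branch: R2 || C = 1/(1/R2 + 1/C) = 576.7 - j12.65 Ω.
Step 4 — Series with R1: Z_total = R1 + (R2 || C) = 1534 - j12.65 Ω = 1534∠-0.5° Ω.
Step 5 — Power factor: PF = cos(φ) = Re(Z)/|Z| = 1534/1534 = 1.
Step 6 — Type: Im(Z) = -12.65 ⇒ leading (phase φ = -0.5°).

PF = 1 (leading, φ = -0.5°)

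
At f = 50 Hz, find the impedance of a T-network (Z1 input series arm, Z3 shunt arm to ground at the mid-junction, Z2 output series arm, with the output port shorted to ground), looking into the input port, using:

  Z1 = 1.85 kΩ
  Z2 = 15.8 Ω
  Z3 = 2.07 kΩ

Step 1 — Angular frequency: ω = 2π·f = 2π·50 = 314.2 rad/s.
Step 2 — Component impedances:
  Z1: Z = R = 1850 Ω
  Z2: Z = R = 15.8 Ω
  Z3: Z = R = 2070 Ω
Step 3 — With the output port shorted to ground, the output series arm Z2 runs from the junction to ground; the shunt arm Z3 also runs from the junction to ground. They appear in parallel: Z3 || Z2 = 15.68 Ω.
Step 4 — Series with input arm Z1: Z_in = Z1 + (Z3 || Z2) = 1866 Ω = 1866∠0.0° Ω.

Z = 1866 Ω = 1866∠0.0° Ω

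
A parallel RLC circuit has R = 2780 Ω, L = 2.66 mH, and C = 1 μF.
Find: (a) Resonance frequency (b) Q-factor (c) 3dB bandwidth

Step 1 — Resonance: ω₀ = 1/√(LC) = 1/√(0.00266·1e-06) = 1.939e+04 rad/s.
Step 2 — f₀ = ω₀/(2π) = 3086 Hz.
Step 3 — Parallel Q: Q = R/(ω₀L) = 2780/(1.939e+04·0.00266) = 53.9.
Step 4 — Bandwidth: Δω = ω₀/Q = 359.7 rad/s; BW = Δω/(2π) = 57.25 Hz.

(a) f₀ = 3086 Hz  (b) Q = 53.9  (c) BW = 57.25 Hz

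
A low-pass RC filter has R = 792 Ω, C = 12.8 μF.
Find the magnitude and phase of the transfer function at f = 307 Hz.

Step 1 — Angular frequency: ω = 2π·307 = 1929 rad/s.
Step 2 — Transfer function: H(jω) = 1/(1 + jωRC).
Step 3 — Denominator: 1 + jωRC = 1 + j·1929·792·1.28e-05 = 1 + j19.55.
Step 4 — H = 0.002608 - j0.051.
Step 5 — Magnitude: |H| = 0.05107 (-25.8 dB); phase: φ = -87.1°.

|H| = 0.05107 (-25.8 dB), φ = -87.1°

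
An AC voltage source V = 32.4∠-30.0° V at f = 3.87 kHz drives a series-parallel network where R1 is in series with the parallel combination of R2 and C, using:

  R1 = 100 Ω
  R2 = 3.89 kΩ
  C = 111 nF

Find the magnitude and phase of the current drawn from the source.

Step 1 — Angular frequency: ω = 2π·f = 2π·3870 = 2.432e+04 rad/s.
Step 2 — Component impedances:
  R1: Z = R = 100 Ω
  R2: Z = R = 3890 Ω
  C: Z = 1/(jωC) = -j/(ω·C) = 0 - j370.5 Ω
Step 3 — Parallel branch: R2 || C = 1/(1/R2 + 1/C) = 34.97 - j367.2 Ω.
Step 4 — Series with R1: Z_total = R1 + (R2 || C) = 135 - j367.2 Ω = 391.2∠-69.8° Ω.
Step 5 — Source phasor: V = 32.4∠-30.0° V = 28.06 - j16.2 V.
Step 6 — Ohm's law: I = V / Z_total = (28.06 - j16.2) / (135 - j367.2) = 0.06362 + j0.05304 A.
Step 7 — Convert to polar: |I| = 0.08282 A, ∠I = 39.8°.

I = 0.08282∠39.8° A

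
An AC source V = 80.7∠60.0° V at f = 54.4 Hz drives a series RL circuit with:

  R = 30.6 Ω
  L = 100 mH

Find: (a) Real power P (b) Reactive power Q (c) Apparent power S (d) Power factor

Step 1 — Angular frequency: ω = 2π·f = 2π·54.4 = 341.8 rad/s.
Step 2 — Component impedances:
  R: Z = R = 30.6 Ω
  L: Z = jωL = j·341.8·0.1 = 0 + j34.18 Ω
Step 3 — Series combination: Z_total = R + L = 30.6 + j34.18 Ω = 45.88∠48.2° Ω.
Step 4 — Source phasor: V = 80.7∠60.0° V = 40.35 + j69.89 V.
Step 5 — Current: I = V / Z = 1.722 + j0.3608 A = 1.759∠11.8° A.
Step 6 — Complex power: S = V·I* = 94.69 + j105.8 VA.
Step 7 — Real power: P = Re(S) = 94.69 W.
Step 8 — Reactive power: Q = Im(S) = 105.8 VAR.
Step 9 — Apparent power: |S| = 142 VA.
Step 10 — Power factor: PF = P/|S| = 0.667 (lagging).

(a) P = 94.69 W  (b) Q = 105.8 VAR  (c) S = 142 VA  (d) PF = 0.667 (lagging)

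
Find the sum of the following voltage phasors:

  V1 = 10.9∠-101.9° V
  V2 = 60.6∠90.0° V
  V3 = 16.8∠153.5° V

Step 1 — Convert each phasor to rectangular form:
  V1 = 10.9·(cos(-101.9°) + j·sin(-101.9°)) = -2.248 - j10.67 V
  V2 = 60.6·(cos(90.0°) + j·sin(90.0°)) = 0 + j60.6 V
  V3 = 16.8·(cos(153.5°) + j·sin(153.5°)) = -15.03 + j7.496 V
Step 2 — Sum components: V_total = -17.28 + j57.43 V.
Step 3 — Convert to polar: |V_total| = 59.97 V, ∠V_total = 106.7°.

V_total = 59.97∠106.7° V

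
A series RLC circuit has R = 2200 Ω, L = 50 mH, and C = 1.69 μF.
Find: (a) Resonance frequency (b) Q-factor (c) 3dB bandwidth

Step 1 — Resonance: ω₀ = 1/√(LC) = 1/√(0.05·1.69e-06) = 3440 rad/s.
Step 2 — f₀ = ω₀/(2π) = 547.5 Hz.
Step 3 — Series Q: Q = ω₀L/R = 3440·0.05/2200 = 0.07818.
Step 4 — Bandwidth: Δω = ω₀/Q = 4.4e+04 rad/s; BW = Δω/(2π) = 7003 Hz.

(a) f₀ = 547.5 Hz  (b) Q = 0.07818  (c) BW = 7003 Hz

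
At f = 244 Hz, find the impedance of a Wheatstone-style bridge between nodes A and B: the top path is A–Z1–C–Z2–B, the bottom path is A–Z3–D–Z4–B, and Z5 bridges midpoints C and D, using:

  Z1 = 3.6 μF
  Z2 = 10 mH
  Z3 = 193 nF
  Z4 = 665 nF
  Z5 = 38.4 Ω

Step 1 — Angular frequency: ω = 2π·f = 2π·244 = 1533 rad/s.
Step 2 — Component impedances:
  Z1: Z = 1/(jωC) = -j/(ω·C) = 0 - j181.2 Ω
  Z2: Z = jωL = j·1533·0.01 = 0 + j15.33 Ω
  Z3: Z = 1/(jωC) = -j/(ω·C) = 0 - j3380 Ω
  Z4: Z = 1/(jωC) = -j/(ω·C) = 0 - j980.9 Ω
  Z5: Z = R = 38.4 Ω
Step 3 — Bridge requires nodal analysis (the Z5 bridge couples midpoints C and D, so the two paths cannot be reduced to a simple series/parallel combination). Setting node B to ground and injecting 1 A at node A, the 3-node admittance system at A, C, D solves to V_A = Z_AB = 0.1707 - j156.4 Ω = 156.4∠-89.9° Ω.

Z = 0.1707 - j156.4 Ω = 156.4∠-89.9° Ω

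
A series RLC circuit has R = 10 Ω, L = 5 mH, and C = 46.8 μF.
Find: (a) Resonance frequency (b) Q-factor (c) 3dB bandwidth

Step 1 — Resonance: ω₀ = 1/√(LC) = 1/√(0.005·4.68e-05) = 2067 rad/s.
Step 2 — f₀ = ω₀/(2π) = 329 Hz.
Step 3 — Series Q: Q = ω₀L/R = 2067·0.005/10 = 1.034.
Step 4 — Bandwidth: Δω = ω₀/Q = 2000 rad/s; BW = Δω/(2π) = 318.3 Hz.

(a) f₀ = 329 Hz  (b) Q = 1.034  (c) BW = 318.3 Hz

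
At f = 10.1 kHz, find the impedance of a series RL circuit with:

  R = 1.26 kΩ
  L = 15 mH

Step 1 — Angular frequency: ω = 2π·f = 2π·1.01e+04 = 6.346e+04 rad/s.
Step 2 — Component impedances:
  R: Z = R = 1260 Ω
  L: Z = jωL = j·6.346e+04·0.015 = 0 + j951.9 Ω
Step 3 — Series combination: Z_total = R + L = 1260 + j951.9 Ω = 1579∠37.1° Ω.

Z = 1260 + j951.9 Ω = 1579∠37.1° Ω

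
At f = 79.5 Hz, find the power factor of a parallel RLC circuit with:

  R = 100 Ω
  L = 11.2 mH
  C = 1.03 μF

Step 1 — Angular frequency: ω = 2π·f = 2π·79.5 = 499.5 rad/s.
Step 2 — Component impedances:
  R: Z = R = 100 Ω
  L: Z = jωL = j·499.5·0.0112 = 0 + j5.595 Ω
  C: Z = 1/(jωC) = -j/(ω·C) = 0 - j1944 Ω
Step 3 — Parallel combination: 1/Z_total = 1/R + 1/L + 1/C; Z_total = 0.3138 + j5.593 Ω = 5.602∠86.8° Ω.
Step 4 — Power factor: PF = cos(φ) = Re(Z)/|Z| = 0.3138/5.602 = 0.05602.
Step 5 — Type: Im(Z) = 5.593 ⇒ lagging (phase φ = 86.8°).

PF = 0.05602 (lagging, φ = 86.8°)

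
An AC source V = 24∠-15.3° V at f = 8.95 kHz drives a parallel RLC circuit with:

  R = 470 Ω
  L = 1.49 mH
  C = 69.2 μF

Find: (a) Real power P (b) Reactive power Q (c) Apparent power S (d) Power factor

Step 1 — Angular frequency: ω = 2π·f = 2π·8950 = 5.623e+04 rad/s.
Step 2 — Component impedances:
  R: Z = R = 470 Ω
  L: Z = jωL = j·5.623e+04·0.00149 = 0 + j83.79 Ω
  C: Z = 1/(jωC) = -j/(ω·C) = 0 - j0.257 Ω
Step 3 — Parallel combination: 1/Z_total = 1/R + 1/L + 1/C; Z_total = 0.0001414 - j0.2578 Ω = 0.2578∠-90.0° Ω.
Step 4 — Source phasor: V = 24∠-15.3° V = 23.15 - j6.333 V.
Step 5 — Current: I = V / Z = 24.62 + j89.79 A = 93.11∠74.7° A.
Step 6 — Complex power: S = V·I* = 1.226 - j2235 VA.
Step 7 — Real power: P = Re(S) = 1.226 W.
Step 8 — Reactive power: Q = Im(S) = -2235 VAR.
Step 9 — Apparent power: |S| = 2235 VA.
Step 10 — Power factor: PF = P/|S| = 0.0005484 (leading).

(a) P = 1.226 W  (b) Q = -2235 VAR  (c) S = 2235 VA  (d) PF = 0.0005484 (leading)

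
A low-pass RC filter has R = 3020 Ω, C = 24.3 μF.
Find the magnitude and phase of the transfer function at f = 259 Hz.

Step 1 — Angular frequency: ω = 2π·259 = 1627 rad/s.
Step 2 — Transfer function: H(jω) = 1/(1 + jωRC).
Step 3 — Denominator: 1 + jωRC = 1 + j·1627·3020·2.43e-05 = 1 + j119.4.
Step 4 — H = 7.011e-05 - j0.008373.
Step 5 — Magnitude: |H| = 0.008373 (-41.5 dB); phase: φ = -89.5°.

|H| = 0.008373 (-41.5 dB), φ = -89.5°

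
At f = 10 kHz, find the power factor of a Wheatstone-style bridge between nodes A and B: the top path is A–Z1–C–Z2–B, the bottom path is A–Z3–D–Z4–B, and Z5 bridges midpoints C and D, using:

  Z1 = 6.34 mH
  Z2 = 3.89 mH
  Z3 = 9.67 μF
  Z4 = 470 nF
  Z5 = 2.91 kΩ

Step 1 — Angular frequency: ω = 2π·f = 2π·1e+04 = 6.283e+04 rad/s.
Step 2 — Component impedances:
  Z1: Z = jωL = j·6.283e+04·0.00634 = 0 + j398.4 Ω
  Z2: Z = jωL = j·6.283e+04·0.00389 = 0 + j244.4 Ω
  Z3: Z = 1/(jωC) = -j/(ω·C) = 0 - j1.646 Ω
  Z4: Z = 1/(jωC) = -j/(ω·C) = 0 - j33.86 Ω
  Z5: Z = R = 2910 Ω
Step 3 — Bridge requires nodal analysis (the Z5 bridge couples midpoints C and D, so the two paths cannot be reduced to a simple series/parallel combination). Setting node B to ground and injecting 1 A at node A, the 3-node admittance system at A, C, D solves to V_A = Z_AB = 0.1592 - j37.59 Ω = 37.59∠-89.8° Ω.
Step 4 — Power factor: PF = cos(φ) = Re(Z)/|Z| = 0.15925/37.593 = 0.004236.
Step 5 — Type: Im(Z) = -37.59 ⇒ leading (phase φ = -89.8°).

PF = 0.004236 (leading, φ = -89.8°)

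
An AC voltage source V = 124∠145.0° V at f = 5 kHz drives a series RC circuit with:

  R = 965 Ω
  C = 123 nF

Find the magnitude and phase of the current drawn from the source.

Step 1 — Angular frequency: ω = 2π·f = 2π·5000 = 3.142e+04 rad/s.
Step 2 — Component impedances:
  R: Z = R = 965 Ω
  C: Z = 1/(jωC) = -j/(ω·C) = 0 - j258.8 Ω
Step 3 — Series combination: Z_total = R + C = 965 - j258.8 Ω = 999.1∠-15.0° Ω.
Step 4 — Source phasor: V = 124∠145.0° V = -101.6 + j71.12 V.
Step 5 — Ohm's law: I = V / Z_total = (-101.6 + j71.12) / (965 - j258.8) = -0.1166 + j0.04242 A.
Step 6 — Convert to polar: |I| = 0.1241 A, ∠I = 160.0°.

I = 0.1241∠160.0° A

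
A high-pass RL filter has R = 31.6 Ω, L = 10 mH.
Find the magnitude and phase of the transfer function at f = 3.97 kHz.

Step 1 — Angular frequency: ω = 2π·3970 = 2.494e+04 rad/s.
Step 2 — Transfer function: H(jω) = jωL/(R + jωL).
Step 3 — Numerator jωL = j·249.4; denominator R + jωL = 31.6 + j249.4.
Step 4 — H = 0.9842 + j0.1247.
Step 5 — Magnitude: |H| = 0.9921 (-0.1 dB); phase: φ = 7.2°.

|H| = 0.9921 (-0.1 dB), φ = 7.2°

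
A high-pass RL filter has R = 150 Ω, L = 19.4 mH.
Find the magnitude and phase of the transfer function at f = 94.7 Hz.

Step 1 — Angular frequency: ω = 2π·94.7 = 595 rad/s.
Step 2 — Transfer function: H(jω) = jωL/(R + jωL).
Step 3 — Numerator jωL = j·11.54; denominator R + jωL = 150 + j11.54.
Step 4 — H = 0.005887 + j0.0765.
Step 5 — Magnitude: |H| = 0.07673 (-22.3 dB); phase: φ = 85.6°.

|H| = 0.07673 (-22.3 dB), φ = 85.6°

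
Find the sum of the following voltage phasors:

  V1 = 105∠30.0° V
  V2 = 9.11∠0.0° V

Step 1 — Convert each phasor to rectangular form:
  V1 = 105·(cos(30.0°) + j·sin(30.0°)) = 90.93 + j52.5 V
  V2 = 9.11·(cos(0.0°) + j·sin(0.0°)) = 9.11 V
Step 2 — Sum components: V_total = 100 + j52.5 V.
Step 3 — Convert to polar: |V_total| = 113 V, ∠V_total = 27.7°.

V_total = 113∠27.7° V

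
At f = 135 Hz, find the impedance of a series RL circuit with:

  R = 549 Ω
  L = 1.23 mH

Step 1 — Angular frequency: ω = 2π·f = 2π·135 = 848.2 rad/s.
Step 2 — Component impedances:
  R: Z = R = 549 Ω
  L: Z = jωL = j·848.2·0.00123 = 0 + j1.043 Ω
Step 3 — Series combination: Z_total = R + L = 549 + j1.043 Ω = 549∠0.1° Ω.

Z = 549 + j1.043 Ω = 549∠0.1° Ω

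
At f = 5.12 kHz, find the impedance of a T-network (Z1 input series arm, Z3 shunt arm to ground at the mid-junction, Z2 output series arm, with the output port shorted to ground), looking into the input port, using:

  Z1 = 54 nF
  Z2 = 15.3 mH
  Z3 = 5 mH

Step 1 — Angular frequency: ω = 2π·f = 2π·5120 = 3.217e+04 rad/s.
Step 2 — Component impedances:
  Z1: Z = 1/(jωC) = -j/(ω·C) = 0 - j575.6 Ω
  Z2: Z = jωL = j·3.217e+04·0.0153 = 0 + j492.2 Ω
  Z3: Z = jωL = j·3.217e+04·0.005 = 0 + j160.8 Ω
Step 3 — With the output port shorted to ground, the output series arm Z2 runs from the junction to ground; the shunt arm Z3 also runs from the junction to ground. They appear in parallel: Z3 || Z2 = 0 + j121.2 Ω.
Step 4 — Series with input arm Z1: Z_in = Z1 + (Z3 || Z2) = 0 - j454.4 Ω = 454.4∠-90.0° Ω.

Z = 0 - j454.4 Ω = 454.4∠-90.0° Ω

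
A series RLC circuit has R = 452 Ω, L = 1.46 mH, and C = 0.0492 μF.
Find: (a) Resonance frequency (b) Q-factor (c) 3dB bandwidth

Step 1 — Resonance condition Im(Z)=0 gives ω₀ = 1/√(LC).
Step 2 — ω₀ = 1/√(0.00146·4.92e-08) = 1.18e+05 rad/s.
Step 3 — f₀ = ω₀/(2π) = 1.878e+04 Hz.
Step 4 — Series Q: Q = ω₀L/R = 1.18e+05·0.00146/452 = 0.3811.
Step 5 — 3dB bandwidth: Δω = ω₀/Q = 3.096e+05 rad/s; BW = Δω/(2π) = 4.927e+04 Hz.

(a) f₀ = 1.878e+04 Hz  (b) Q = 0.3811  (c) BW = 4.927e+04 Hz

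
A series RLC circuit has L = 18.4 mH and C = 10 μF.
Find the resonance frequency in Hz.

Step 1 — Resonance condition Im(Z)=0 gives ω₀ = 1/√(LC).
Step 2 — ω₀ = 1/√(0.0184·1e-05) = 2331 rad/s.
Step 3 — f₀ = ω₀/(2π) = 371 Hz.

f₀ = 371 Hz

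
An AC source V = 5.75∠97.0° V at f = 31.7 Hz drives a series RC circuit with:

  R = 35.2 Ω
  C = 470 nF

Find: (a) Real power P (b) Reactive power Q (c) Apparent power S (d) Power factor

Step 1 — Angular frequency: ω = 2π·f = 2π·31.7 = 199.2 rad/s.
Step 2 — Component impedances:
  R: Z = R = 35.2 Ω
  C: Z = 1/(jωC) = -j/(ω·C) = 0 - j1.068e+04 Ω
Step 3 — Series combination: Z_total = R + C = 35.2 - j1.068e+04 Ω = 1.068e+04∠-89.8° Ω.
Step 4 — Source phasor: V = 5.75∠97.0° V = -0.7007 + j5.707 V.
Step 5 — Current: I = V / Z = -0.0005345 - j6.384e-05 A = 0.0005383∠-173.2° A.
Step 6 — Complex power: S = V·I* = 1.02e-05 - j0.003095 VA.
Step 7 — Real power: P = Re(S) = 1.02e-05 W.
Step 8 — Reactive power: Q = Im(S) = -0.003095 VAR.
Step 9 — Apparent power: |S| = 0.003095 VA.
Step 10 — Power factor: PF = P/|S| = 0.003295 (leading).

(a) P = 1.02e-05 W  (b) Q = -0.003095 VAR  (c) S = 0.003095 VA  (d) PF = 0.003295 (leading)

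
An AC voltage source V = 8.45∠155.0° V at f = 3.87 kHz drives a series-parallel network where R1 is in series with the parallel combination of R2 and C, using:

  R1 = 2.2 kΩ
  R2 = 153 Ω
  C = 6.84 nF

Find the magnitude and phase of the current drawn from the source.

Step 1 — Angular frequency: ω = 2π·f = 2π·3870 = 2.432e+04 rad/s.
Step 2 — Component impedances:
  R1: Z = R = 2200 Ω
  R2: Z = R = 153 Ω
  C: Z = 1/(jωC) = -j/(ω·C) = 0 - j6012 Ω
Step 3 — Parallel branch: R2 || C = 1/(1/R2 + 1/C) = 152.9 - j3.891 Ω.
Step 4 — Series with R1: Z_total = R1 + (R2 || C) = 2353 - j3.891 Ω = 2353∠-0.1° Ω.
Step 5 — Source phasor: V = 8.45∠155.0° V = -7.658 + j3.571 V.
Step 6 — Ohm's law: I = V / Z_total = (-7.658 + j3.571) / (2353 - j3.891) = -0.003257 + j0.001512 A.
Step 7 — Convert to polar: |I| = 0.003591 A, ∠I = 155.1°.

I = 0.003591∠155.1° A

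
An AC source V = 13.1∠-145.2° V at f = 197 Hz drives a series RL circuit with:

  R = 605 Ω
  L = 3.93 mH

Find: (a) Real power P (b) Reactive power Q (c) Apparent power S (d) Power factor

Step 1 — Angular frequency: ω = 2π·f = 2π·197 = 1238 rad/s.
Step 2 — Component impedances:
  R: Z = R = 605 Ω
  L: Z = jωL = j·1238·0.00393 = 0 + j4.865 Ω
Step 3 — Series combination: Z_total = R + L = 605 + j4.865 Ω = 605∠0.5° Ω.
Step 4 — Source phasor: V = 13.1∠-145.2° V = -10.76 - j7.476 V.
Step 5 — Current: I = V / Z = -0.01788 - j0.01221 A = 0.02165∠-145.7° A.
Step 6 — Complex power: S = V·I* = 0.2836 + j0.002281 VA.
Step 7 — Real power: P = Re(S) = 0.2836 W.
Step 8 — Reactive power: Q = Im(S) = 0.002281 VAR.
Step 9 — Apparent power: |S| = 0.2836 VA.
Step 10 — Power factor: PF = P/|S| = 1 (lagging).

(a) P = 0.2836 W  (b) Q = 0.002281 VAR  (c) S = 0.2836 VA  (d) PF = 1 (lagging)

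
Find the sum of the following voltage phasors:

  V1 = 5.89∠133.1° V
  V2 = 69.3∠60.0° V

Step 1 — Convert each phasor to rectangular form:
  V1 = 5.89·(cos(133.1°) + j·sin(133.1°)) = -4.024 + j4.301 V
  V2 = 69.3·(cos(60.0°) + j·sin(60.0°)) = 34.65 + j60.02 V
Step 2 — Sum components: V_total = 30.63 + j64.32 V.
Step 3 — Convert to polar: |V_total| = 71.24 V, ∠V_total = 64.5°.

V_total = 71.24∠64.5° V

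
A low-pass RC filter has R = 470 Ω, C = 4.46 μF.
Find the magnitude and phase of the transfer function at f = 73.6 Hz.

Step 1 — Angular frequency: ω = 2π·73.6 = 462.4 rad/s.
Step 2 — Transfer function: H(jω) = 1/(1 + jωRC).
Step 3 — Denominator: 1 + jωRC = 1 + j·462.4·470·4.46e-06 = 1 + j0.9694.
Step 4 — H = 0.5155 - j0.4998.
Step 5 — Magnitude: |H| = 0.718 (-2.9 dB); phase: φ = -44.1°.

|H| = 0.718 (-2.9 dB), φ = -44.1°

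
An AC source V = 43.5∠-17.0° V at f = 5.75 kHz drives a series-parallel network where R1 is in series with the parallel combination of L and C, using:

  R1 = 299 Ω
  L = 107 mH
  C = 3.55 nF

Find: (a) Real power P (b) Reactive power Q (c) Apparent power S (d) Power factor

Step 1 — Angular frequency: ω = 2π·f = 2π·5750 = 3.613e+04 rad/s.
Step 2 — Component impedances:
  R1: Z = R = 299 Ω
  L: Z = jωL = j·3.613e+04·0.107 = 0 + j3866 Ω
  C: Z = 1/(jωC) = -j/(ω·C) = 0 - j7797 Ω
Step 3 — Parallel branch: L || C = 1/(1/L + 1/C) = 0 + j7667 Ω.
Step 4 — Series with R1: Z_total = R1 + (L || C) = 299 + j7667 Ω = 7673∠87.8° Ω.
Step 5 — Source phasor: V = 43.5∠-17.0° V = 41.6 - j12.72 V.
Step 6 — Current: I = V / Z = -0.001445 - j0.005482 A = 0.005669∠-104.8° A.
Step 7 — Complex power: S = V·I* = 0.00961 + j0.2464 VA.
Step 8 — Real power: P = Re(S) = 0.00961 W.
Step 9 — Reactive power: Q = Im(S) = 0.2464 VAR.
Step 10 — Apparent power: |S| = 0.2466 VA.
Step 11 — Power factor: PF = P/|S| = 0.03897 (lagging).

(a) P = 0.00961 W  (b) Q = 0.2464 VAR  (c) S = 0.2466 VA  (d) PF = 0.03897 (lagging)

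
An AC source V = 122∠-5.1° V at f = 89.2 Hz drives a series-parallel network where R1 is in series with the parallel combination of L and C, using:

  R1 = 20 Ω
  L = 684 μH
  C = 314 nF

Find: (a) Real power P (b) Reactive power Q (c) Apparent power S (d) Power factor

Step 1 — Angular frequency: ω = 2π·f = 2π·89.2 = 560.5 rad/s.
Step 2 — Component impedances:
  R1: Z = R = 20 Ω
  L: Z = jωL = j·560.5·0.000684 = 0 + j0.3834 Ω
  C: Z = 1/(jωC) = -j/(ω·C) = 0 - j5682 Ω
Step 3 — Parallel branch: L || C = 1/(1/L + 1/C) = 0 + j0.3834 Ω.
Step 4 — Series with R1: Z_total = R1 + (L || C) = 20 + j0.3834 Ω = 20∠1.1° Ω.
Step 5 — Source phasor: V = 122∠-5.1° V = 121.5 - j10.85 V.
Step 6 — Current: I = V / Z = 6.063 - j0.6585 A = 6.099∠-6.2° A.
Step 7 — Complex power: S = V·I* = 743.9 + j14.26 VA.
Step 8 — Real power: P = Re(S) = 743.9 W.
Step 9 — Reactive power: Q = Im(S) = 14.26 VAR.
Step 10 — Apparent power: |S| = 744.1 VA.
Step 11 — Power factor: PF = P/|S| = 0.9998 (lagging).

(a) P = 743.9 W  (b) Q = 14.26 VAR  (c) S = 744.1 VA  (d) PF = 0.9998 (lagging)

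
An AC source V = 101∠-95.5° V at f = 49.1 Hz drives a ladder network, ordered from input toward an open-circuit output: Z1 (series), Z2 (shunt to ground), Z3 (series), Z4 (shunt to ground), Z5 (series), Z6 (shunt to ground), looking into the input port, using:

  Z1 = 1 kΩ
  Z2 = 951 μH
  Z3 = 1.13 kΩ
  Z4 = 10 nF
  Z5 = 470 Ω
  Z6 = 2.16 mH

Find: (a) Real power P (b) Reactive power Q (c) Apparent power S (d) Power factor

Step 1 — Angular frequency: ω = 2π·f = 2π·49.1 = 308.5 rad/s.
Step 2 — Component impedances:
  Z1: Z = R = 1000 Ω
  Z2: Z = jωL = j·308.5·0.000951 = 0 + j0.2934 Ω
  Z3: Z = R = 1130 Ω
  Z4: Z = 1/(jωC) = -j/(ω·C) = 0 - j3.241e+05 Ω
  Z5: Z = R = 470 Ω
  Z6: Z = jωL = j·308.5·0.00216 = 0 + j0.6664 Ω
Step 3 — Ladder network (open output): work backward from the far end, alternating series and parallel combinations. Z_in = 1000 + j0.2934 Ω = 1000∠0.0° Ω.
Step 4 — Source phasor: V = 101∠-95.5° V = -9.68 - j100.5 V.
Step 5 — Current: I = V / Z = -0.00971 - j0.1005 A = 0.101∠-95.5° A.
Step 6 — Complex power: S = V·I* = 10.2 + j0.002993 VA.
Step 7 — Real power: P = Re(S) = 10.2 W.
Step 8 — Reactive power: Q = Im(S) = 0.002993 VAR.
Step 9 — Apparent power: |S| = 10.2 VA.
Step 10 — Power factor: PF = P/|S| = 1 (lagging).

(a) P = 10.2 W  (b) Q = 0.002993 VAR  (c) S = 10.2 VA  (d) PF = 1 (lagging)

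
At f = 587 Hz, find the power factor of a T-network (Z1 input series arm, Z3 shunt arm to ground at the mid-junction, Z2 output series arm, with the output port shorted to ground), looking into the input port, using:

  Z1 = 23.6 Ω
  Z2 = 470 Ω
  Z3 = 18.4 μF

Step 1 — Angular frequency: ω = 2π·f = 2π·587 = 3688 rad/s.
Step 2 — Component impedances:
  Z1: Z = R = 23.6 Ω
  Z2: Z = R = 470 Ω
  Z3: Z = 1/(jωC) = -j/(ω·C) = 0 - j14.74 Ω
Step 3 — With the output port shorted to ground, the output series arm Z2 runs from the junction to ground; the shunt arm Z3 also runs from the junction to ground. They appear in parallel: Z3 || Z2 = 0.4615 - j14.72 Ω.
Step 4 — Series with input arm Z1: Z_in = Z1 + (Z3 || Z2) = 24.06 - j14.72 Ω = 28.21∠-31.5° Ω.
Step 5 — Power factor: PF = cos(φ) = Re(Z)/|Z| = 24.062/28.208 = 0.853.
Step 6 — Type: Im(Z) = -14.72 ⇒ leading (phase φ = -31.5°).

PF = 0.853 (leading, φ = -31.5°)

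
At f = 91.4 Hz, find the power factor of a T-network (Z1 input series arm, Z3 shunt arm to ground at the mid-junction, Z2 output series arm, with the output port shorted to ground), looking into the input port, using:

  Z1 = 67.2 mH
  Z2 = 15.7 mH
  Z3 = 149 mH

Step 1 — Angular frequency: ω = 2π·f = 2π·91.4 = 574.3 rad/s.
Step 2 — Component impedances:
  Z1: Z = jωL = j·574.3·0.0672 = 0 + j38.59 Ω
  Z2: Z = jωL = j·574.3·0.0157 = 0 + j9.016 Ω
  Z3: Z = jωL = j·574.3·0.149 = 0 + j85.57 Ω
Step 3 — With the output port shorted to ground, the output series arm Z2 runs from the junction to ground; the shunt arm Z3 also runs from the junction to ground. They appear in parallel: Z3 || Z2 = 0 + j8.157 Ω.
Step 4 — Series with input arm Z1: Z_in = Z1 + (Z3 || Z2) = 0 + j46.75 Ω = 46.75∠90.0° Ω.
Step 5 — Power factor: PF = cos(φ) = Re(Z)/|Z| = 0/46.75 = 0.
Step 6 — Type: Im(Z) = 46.75 ⇒ lagging (phase φ = 90.0°).

PF = 0 (lagging, φ = 90.0°)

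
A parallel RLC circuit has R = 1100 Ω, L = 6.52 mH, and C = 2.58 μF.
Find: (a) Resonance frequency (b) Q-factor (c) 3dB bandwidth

Step 1 — Resonance: ω₀ = 1/√(LC) = 1/√(0.00652·2.58e-06) = 7710 rad/s.
Step 2 — f₀ = ω₀/(2π) = 1227 Hz.
Step 3 — Parallel Q: Q = R/(ω₀L) = 1100/(7710·0.00652) = 21.88.
Step 4 — Bandwidth: Δω = ω₀/Q = 352.4 rad/s; BW = Δω/(2π) = 56.08 Hz.

(a) f₀ = 1227 Hz  (b) Q = 21.88  (c) BW = 56.08 Hz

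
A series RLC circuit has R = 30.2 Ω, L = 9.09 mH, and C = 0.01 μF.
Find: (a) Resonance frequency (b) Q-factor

Step 1 — Resonance condition Im(Z)=0 gives ω₀ = 1/√(LC).
Step 2 — ω₀ = 1/√(0.00909·1e-08) = 1.049e+05 rad/s.
Step 3 — f₀ = ω₀/(2π) = 1.669e+04 Hz.
Step 4 — Series Q: Q = ω₀L/R = 1.049e+05·0.00909/30.2 = 31.57.

(a) f₀ = 1.669e+04 Hz  (b) Q = 31.57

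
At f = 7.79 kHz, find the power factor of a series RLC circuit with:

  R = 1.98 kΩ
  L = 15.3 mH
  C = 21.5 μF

Step 1 — Angular frequency: ω = 2π·f = 2π·7790 = 4.895e+04 rad/s.
Step 2 — Component impedances:
  R: Z = R = 1980 Ω
  L: Z = jωL = j·4.895e+04·0.0153 = 0 + j748.9 Ω
  C: Z = 1/(jωC) = -j/(ω·C) = 0 - j0.9503 Ω
Step 3 — Series combination: Z_total = R + L + C = 1980 + j747.9 Ω = 2117∠20.7° Ω.
Step 4 — Power factor: PF = cos(φ) = Re(Z)/|Z| = 1980/2116.6 = 0.9355.
Step 5 — Type: Im(Z) = 747.9 ⇒ lagging (phase φ = 20.7°).

PF = 0.9355 (lagging, φ = 20.7°)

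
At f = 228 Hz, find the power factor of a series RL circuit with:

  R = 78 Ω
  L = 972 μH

Step 1 — Angular frequency: ω = 2π·f = 2π·228 = 1433 rad/s.
Step 2 — Component impedances:
  R: Z = R = 78 Ω
  L: Z = jωL = j·1433·0.000972 = 0 + j1.392 Ω
Step 3 — Series combination: Z_total = R + L = 78 + j1.392 Ω = 78.01∠1.0° Ω.
Step 4 — Power factor: PF = cos(φ) = Re(Z)/|Z| = 78/78.012 = 0.9998.
Step 5 — Type: Im(Z) = 1.392 ⇒ lagging (phase φ = 1.0°).

PF = 0.9998 (lagging, φ = 1.0°)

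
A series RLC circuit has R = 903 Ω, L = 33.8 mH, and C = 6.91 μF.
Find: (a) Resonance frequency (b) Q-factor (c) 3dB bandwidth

Step 1 — Resonance: ω₀ = 1/√(LC) = 1/√(0.0338·6.91e-06) = 2069 rad/s.
Step 2 — f₀ = ω₀/(2π) = 329.3 Hz.
Step 3 — Series Q: Q = ω₀L/R = 2069·0.0338/903 = 0.07745.
Step 4 — Bandwidth: Δω = ω₀/Q = 2.672e+04 rad/s; BW = Δω/(2π) = 4252 Hz.

(a) f₀ = 329.3 Hz  (b) Q = 0.07745  (c) BW = 4252 Hz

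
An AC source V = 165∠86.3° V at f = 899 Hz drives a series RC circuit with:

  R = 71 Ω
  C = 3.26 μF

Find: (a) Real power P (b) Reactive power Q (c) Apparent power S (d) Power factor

Step 1 — Angular frequency: ω = 2π·f = 2π·899 = 5649 rad/s.
Step 2 — Component impedances:
  R: Z = R = 71 Ω
  C: Z = 1/(jωC) = -j/(ω·C) = 0 - j54.31 Ω
Step 3 — Series combination: Z_total = R + C = 71 - j54.31 Ω = 89.39∠-37.4° Ω.
Step 4 — Source phasor: V = 165∠86.3° V = 10.65 + j164.7 V.
Step 5 — Current: I = V / Z = -1.024 + j1.536 A = 1.846∠123.7° A.
Step 6 — Complex power: S = V·I* = 241.9 - j185 VA.
Step 7 — Real power: P = Re(S) = 241.9 W.
Step 8 — Reactive power: Q = Im(S) = -185 VAR.
Step 9 — Apparent power: |S| = 304.6 VA.
Step 10 — Power factor: PF = P/|S| = 0.7943 (leading).

(a) P = 241.9 W  (b) Q = -185 VAR  (c) S = 304.6 VA  (d) PF = 0.7943 (leading)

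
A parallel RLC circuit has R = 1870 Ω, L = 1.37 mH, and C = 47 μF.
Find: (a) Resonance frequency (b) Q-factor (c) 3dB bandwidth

Step 1 — Resonance: ω₀ = 1/√(LC) = 1/√(0.00137·4.7e-05) = 3941 rad/s.
Step 2 — f₀ = ω₀/(2π) = 627.2 Hz.
Step 3 — Parallel Q: Q = R/(ω₀L) = 1870/(3941·0.00137) = 346.4.
Step 4 — Bandwidth: Δω = ω₀/Q = 11.38 rad/s; BW = Δω/(2π) = 1.811 Hz.

(a) f₀ = 627.2 Hz  (b) Q = 346.4  (c) BW = 1.811 Hz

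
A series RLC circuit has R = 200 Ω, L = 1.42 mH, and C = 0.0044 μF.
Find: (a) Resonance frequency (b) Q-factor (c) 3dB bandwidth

Step 1 — Resonance condition Im(Z)=0 gives ω₀ = 1/√(LC).
Step 2 — ω₀ = 1/√(0.00142·4.4e-09) = 4.001e+05 rad/s.
Step 3 — f₀ = ω₀/(2π) = 6.367e+04 Hz.
Step 4 — Series Q: Q = ω₀L/R = 4.001e+05·0.00142/200 = 2.84.
Step 5 — 3dB bandwidth: Δω = ω₀/Q = 1.408e+05 rad/s; BW = Δω/(2π) = 2.242e+04 Hz.

(a) f₀ = 6.367e+04 Hz  (b) Q = 2.84  (c) BW = 2.242e+04 Hz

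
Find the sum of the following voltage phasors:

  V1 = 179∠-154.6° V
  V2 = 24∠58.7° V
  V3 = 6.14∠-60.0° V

Step 1 — Convert each phasor to rectangular form:
  V1 = 179·(cos(-154.6°) + j·sin(-154.6°)) = -161.7 - j76.78 V
  V2 = 24·(cos(58.7°) + j·sin(58.7°)) = 12.47 + j20.51 V
  V3 = 6.14·(cos(-60.0°) + j·sin(-60.0°)) = 3.07 - j5.317 V
Step 2 — Sum components: V_total = -146.2 - j61.59 V.
Step 3 — Convert to polar: |V_total| = 158.6 V, ∠V_total = -157.1°.

V_total = 158.6∠-157.1° V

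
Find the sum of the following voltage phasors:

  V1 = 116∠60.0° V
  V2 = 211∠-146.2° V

Step 1 — Convert each phasor to rectangular form:
  V1 = 116·(cos(60.0°) + j·sin(60.0°)) = 58 + j100.5 V
  V2 = 211·(cos(-146.2°) + j·sin(-146.2°)) = -175.3 - j117.4 V
Step 2 — Sum components: V_total = -117.3 - j16.92 V.
Step 3 — Convert to polar: |V_total| = 118.6 V, ∠V_total = -171.8°.

V_total = 118.6∠-171.8° V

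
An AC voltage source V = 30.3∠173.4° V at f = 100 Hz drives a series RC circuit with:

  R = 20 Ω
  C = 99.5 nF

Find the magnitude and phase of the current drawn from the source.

Step 1 — Angular frequency: ω = 2π·f = 2π·100 = 628.3 rad/s.
Step 2 — Component impedances:
  R: Z = R = 20 Ω
  C: Z = 1/(jωC) = -j/(ω·C) = 0 - j1.6e+04 Ω
Step 3 — Series combination: Z_total = R + C = 20 - j1.6e+04 Ω = 1.6e+04∠-89.9° Ω.
Step 4 — Source phasor: V = 30.3∠173.4° V = -30.1 + j3.483 V.
Step 5 — Ohm's law: I = V / Z_total = (-30.1 + j3.483) / (20 - j1.6e+04) = -0.0002201 - j0.001881 A.
Step 6 — Convert to polar: |I| = 0.001894 A, ∠I = -96.7°.

I = 0.001894∠-96.7° A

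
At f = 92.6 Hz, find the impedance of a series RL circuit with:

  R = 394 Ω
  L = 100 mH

Step 1 — Angular frequency: ω = 2π·f = 2π·92.6 = 581.8 rad/s.
Step 2 — Component impedances:
  R: Z = R = 394 Ω
  L: Z = jωL = j·581.8·0.1 = 0 + j58.18 Ω
Step 3 — Series combination: Z_total = R + L = 394 + j58.18 Ω = 398.3∠8.4° Ω.

Z = 394 + j58.18 Ω = 398.3∠8.4° Ω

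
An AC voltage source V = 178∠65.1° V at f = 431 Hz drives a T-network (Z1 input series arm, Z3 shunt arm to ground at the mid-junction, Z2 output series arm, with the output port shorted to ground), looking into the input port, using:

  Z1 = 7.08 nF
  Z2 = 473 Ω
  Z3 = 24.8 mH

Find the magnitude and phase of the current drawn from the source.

Step 1 — Angular frequency: ω = 2π·f = 2π·431 = 2708 rad/s.
Step 2 — Component impedances:
  Z1: Z = 1/(jωC) = -j/(ω·C) = 0 - j5.216e+04 Ω
  Z2: Z = R = 473 Ω
  Z3: Z = jωL = j·2708·0.0248 = 0 + j67.16 Ω
Step 3 — With the output port shorted to ground, the output series arm Z2 runs from the junction to ground; the shunt arm Z3 also runs from the junction to ground. They appear in parallel: Z3 || Z2 = 9.347 + j65.83 Ω.
Step 4 — Series with input arm Z1: Z_in = Z1 + (Z3 || Z2) = 9.347 - j5.209e+04 Ω = 5.209e+04∠-90.0° Ω.
Step 5 — Source phasor: V = 178∠65.1° V = 74.94 + j161.5 V.
Step 6 — Ohm's law: I = V / Z_total = (74.94 + j161.5) / (9.347 - j5.209e+04) = -0.003099 + j0.001439 A.
Step 7 — Convert to polar: |I| = 0.003417 A, ∠I = 155.1°.

I = 0.003417∠155.1° A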